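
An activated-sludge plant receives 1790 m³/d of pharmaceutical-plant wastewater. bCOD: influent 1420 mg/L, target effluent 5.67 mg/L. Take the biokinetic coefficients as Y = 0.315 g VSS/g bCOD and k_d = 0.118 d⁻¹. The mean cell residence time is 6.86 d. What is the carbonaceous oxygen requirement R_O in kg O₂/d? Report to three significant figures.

Observed yield with endogenous decay: Y_obs = Y / (1 + k_d·θ_c) = 0.315 / (1 + 0.118 × 6.86) = 0.315 / 1.809 = 0.1741 g VSS/g bCOD.
Q·(S₀ − S) = 1790 × (1420 − 5.67) × 10⁻³ = 2532 kg/d removed.
Biomass synthesised: P_X = Y_obs × 2532 = 440.7 kg VSS/d.
Carbonaceous O₂ demand = substrate oxidised − cell-mass equivalent = 2532 − 1.42 × 440.7 = 1906 kg O₂/d.

R_O ≈ 1910 kg O₂/d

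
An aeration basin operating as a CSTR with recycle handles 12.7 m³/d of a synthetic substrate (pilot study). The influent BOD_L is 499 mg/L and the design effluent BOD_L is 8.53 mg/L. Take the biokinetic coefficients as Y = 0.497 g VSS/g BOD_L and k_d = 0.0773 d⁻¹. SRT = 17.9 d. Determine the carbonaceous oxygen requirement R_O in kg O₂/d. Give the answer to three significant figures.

Y_obs = Y / (1 + k_d θ_c) = 0.497 / (1 + 0.0773 × 17.9) = 0.497 / 2.384 = 0.2085.
ΔS = 499 − 8.53 = 490.5 mg/L, so the substrate removal rate is 12.7 × 490.5/1000 = 6.229 kg BOD_L/d.
Net sludge production P_X = 0.2085 × 6.229 = 1.299 kg VSS/d.
R_O = Q·(S₀ − S) − 1.42·P_X = 6.229 − 1.42 × 1.299 = 4.385 kg O₂/d.

R_O ≈ 4.38 kg O₂/d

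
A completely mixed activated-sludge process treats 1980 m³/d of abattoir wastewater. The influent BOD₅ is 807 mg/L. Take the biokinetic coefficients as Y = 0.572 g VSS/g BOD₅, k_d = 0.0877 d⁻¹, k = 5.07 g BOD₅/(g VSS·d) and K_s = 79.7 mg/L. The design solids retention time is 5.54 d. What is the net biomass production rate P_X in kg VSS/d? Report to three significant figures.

Effluent substrate depends only on kinetics and SRT: S = K_s(1 + k_d θ_c) / [θ_c(Yk − k_d) − 1] = 79.7 × (1 + 0.0877 × 5.54) / [5.54 × (0.572 × 5.07 − 0.0877) − 1] = 118.4 / 14.58 = 8.122 mg/L.
Correct the yield for decay: Y_obs = Y/(1 + k_d θ_c) = 0.572 / (1 + 0.0877 × 5.54) = 0.572 / 1.486 = 0.3850.
Mass of BOD₅ removed per day: Q(S₀ − S) = 1980 × 798.9 g/m³ = 1582 kg/d.
Net biomass production P_X = Y_obs × Q·(S₀ − S) = 0.3850 × 1582 = 608.9 kg VSS/d.

P_X ≈ 609 kg VSS/d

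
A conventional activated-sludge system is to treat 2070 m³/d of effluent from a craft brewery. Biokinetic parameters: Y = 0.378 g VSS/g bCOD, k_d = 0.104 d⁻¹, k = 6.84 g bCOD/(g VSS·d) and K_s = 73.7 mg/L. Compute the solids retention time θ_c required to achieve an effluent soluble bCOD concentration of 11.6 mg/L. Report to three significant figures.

At the target effluent, Y k S/(K_s+S) = 0.378×6.84×11.6/85.30 = 0.3516 d⁻¹.
θ_c = 1/(μ − k_d) = 1/(0.3516 − 0.104) = 1/0.2476 = 4.039 d.

θ_c ≈ 4.04 d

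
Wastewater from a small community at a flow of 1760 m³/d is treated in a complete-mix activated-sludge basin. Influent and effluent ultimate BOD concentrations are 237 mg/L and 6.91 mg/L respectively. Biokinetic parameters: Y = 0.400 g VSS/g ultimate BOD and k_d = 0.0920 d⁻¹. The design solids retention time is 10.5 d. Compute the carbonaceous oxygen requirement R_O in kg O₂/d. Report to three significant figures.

R_O ≈ 288 kg O₂/d

Observed yield with endogenous decay: Y_obs = Y / (1 + k_d·θ_c) = 0.400 / (1 + 0.0920 × 10.5) = 0.400 / 1.966 = 0.2035 g VSS/g ultimate BOD.
ΔS = 237 − 6.91 = 230.1 mg/L, so the substrate removal rate is 1760 × 230.1/1000 = 405.0 kg ultimate BOD/d.
Biomass synthesised: P_X = Y_obs × 405.0 = 82.39 kg VSS/d.
Carbonaceous O₂ demand = substrate oxidised − cell-mass equivalent = 405.0 − 1.42 × 82.39 = 288.0 kg O₂/d.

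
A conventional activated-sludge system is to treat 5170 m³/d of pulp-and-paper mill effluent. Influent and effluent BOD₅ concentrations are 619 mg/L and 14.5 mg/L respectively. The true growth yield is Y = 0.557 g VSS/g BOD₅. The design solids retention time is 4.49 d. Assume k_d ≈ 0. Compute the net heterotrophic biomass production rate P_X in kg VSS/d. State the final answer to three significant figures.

P_X ≈ 1740 kg VSS/d

No decay correction is needed, so Y_obs = Y = 0.557.
Q·(S₀ − S) = 5170 × (619 − 14.5) × 10⁻³ = 3125 kg/d removed.
Net biomass production P_X = Y_obs × Q·(S₀ − S) = 0.5570 × 3125 = 1741 kg VSS/d.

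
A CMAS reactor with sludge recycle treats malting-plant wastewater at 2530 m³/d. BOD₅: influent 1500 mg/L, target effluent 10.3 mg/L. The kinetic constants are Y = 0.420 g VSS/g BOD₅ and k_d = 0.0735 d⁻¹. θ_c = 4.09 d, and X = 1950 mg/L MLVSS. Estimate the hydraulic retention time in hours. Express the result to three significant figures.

From the SRT design equation V = Y Q (S₀−S) θ_c / [X (1 + k_d θ_c)] = 0.420 × 2530 × (1500 − 10.3) × 4.09 / [1950 × (1 + 0.0735 × 4.09)] = 6.47×10^6 / 2536 = 2553 m³.
τ = V/Q = 2553/2530 = 1.009 d, or 24.22 h.

τ ≈ 24.2 h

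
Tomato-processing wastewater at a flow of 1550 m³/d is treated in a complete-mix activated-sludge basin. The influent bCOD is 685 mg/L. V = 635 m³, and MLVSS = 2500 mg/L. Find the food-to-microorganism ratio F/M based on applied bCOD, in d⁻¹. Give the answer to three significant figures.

F/M = applied load / biomass = Q·S₀/(V·X) = 1550 × 685 / (635.0 × 2500) = 0.6688 d⁻¹.

F/M ≈ 0.669 d⁻¹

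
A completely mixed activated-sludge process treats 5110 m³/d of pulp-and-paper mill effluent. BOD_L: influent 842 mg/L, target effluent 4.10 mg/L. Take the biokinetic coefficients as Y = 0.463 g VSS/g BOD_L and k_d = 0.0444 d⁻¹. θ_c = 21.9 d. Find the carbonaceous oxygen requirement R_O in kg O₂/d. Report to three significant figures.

R_O ≈ 2850 kg O₂/d

Correct the yield for decay: Y_obs = Y/(1 + k_d θ_c) = 0.463 / (1 + 0.0444 × 21.9) = 0.463 / 1.972 = 0.2347.
ΔS = 842 − 4.10 = 837.9 mg/L, so the substrate removal rate is 5110 × 837.9/1000 = 4282 kg BOD_L/d.
P_X = Y_obs·Q·(S₀ − S) = 0.2347 × 4282 = 1005 kg VSS/d.
Carbonaceous O₂ demand = substrate oxidised − cell-mass equivalent = 4282 − 1.42 × 1005 = 2854 kg O₂/d.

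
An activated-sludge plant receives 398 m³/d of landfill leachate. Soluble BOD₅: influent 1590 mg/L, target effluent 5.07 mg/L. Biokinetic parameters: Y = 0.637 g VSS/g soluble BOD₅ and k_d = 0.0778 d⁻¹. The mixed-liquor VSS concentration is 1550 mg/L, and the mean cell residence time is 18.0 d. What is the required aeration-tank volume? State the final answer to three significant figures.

From the SRT design equation V = Y Q (S₀−S) θ_c / [X (1 + k_d θ_c)] = 0.637 × 398 × (1590 − 5.07) × 18.0 / [1550 × (1 + 0.0778 × 18.0)] = 7.23×10^6 / 3721 = 1944 m³.

V ≈ 1940 m³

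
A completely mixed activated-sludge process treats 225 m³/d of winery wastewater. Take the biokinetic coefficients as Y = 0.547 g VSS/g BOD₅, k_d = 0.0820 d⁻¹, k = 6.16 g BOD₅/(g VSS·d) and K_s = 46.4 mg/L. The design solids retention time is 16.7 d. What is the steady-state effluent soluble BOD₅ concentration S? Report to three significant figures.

Effluent substrate depends only on kinetics and SRT: S = K_s(1 + k_d θ_c) / [θ_c(Yk − k_d) − 1] = 46.4 × (1 + 0.0820 × 16.7) / [16.7 × (0.547 × 6.16 − 0.0820) − 1] = 109.9 / 53.90 = 2.040 mg/L.

S ≈ 2.04 mg/L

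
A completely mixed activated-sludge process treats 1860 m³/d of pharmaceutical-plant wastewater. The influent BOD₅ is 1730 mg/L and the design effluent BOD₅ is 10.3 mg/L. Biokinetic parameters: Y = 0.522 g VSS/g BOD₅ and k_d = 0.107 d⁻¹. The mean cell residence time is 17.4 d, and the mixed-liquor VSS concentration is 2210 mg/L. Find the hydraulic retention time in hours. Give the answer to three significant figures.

τ ≈ 59.3 h

Rearranging the biomass balance for a CMAS with decay, V = Y·Q·ΔS·θ_c / [X·(1+k_d θ_c)] = 0.522 × 1860 × (1730 − 10.3) × 17.4 / [2210 × (1 + 0.107 × 17.4)] = 2.91×10^7 / 6325 = 4594 m³.
HRT = V/Q = 4594 m³ / 1860 m³·d⁻¹ = 2.470 d × 24 = 59.27 h.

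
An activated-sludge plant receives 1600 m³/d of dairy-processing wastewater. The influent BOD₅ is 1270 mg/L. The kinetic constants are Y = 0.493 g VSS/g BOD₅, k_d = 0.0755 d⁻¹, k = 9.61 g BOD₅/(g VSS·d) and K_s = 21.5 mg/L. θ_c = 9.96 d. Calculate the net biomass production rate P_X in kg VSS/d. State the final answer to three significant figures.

For a completely mixed reactor with recycle the Lawrence–McCarty relation gives S = K_s·(1 + k_d·θ_c) / [θ_c·(Y·k − k_d) − 1] = 21.5 × (1 + 0.0755 × 9.96) / [9.96 × (0.493 × 9.61 − 0.0755) − 1] = 37.67 / 45.44 = 0.8290 mg/L.
The observed yield is Y_obs = Y/(1 + k_d·θ_c) = 0.493 / (1 + 0.0755 × 9.96) = 0.493 / 1.752 = 0.2814 g VSS per g BOD₅ removed.
ΔS = 1270 − 0.829 = 1269 mg/L, so the substrate removal rate is 1600 × 1269/1000 = 2031 kg BOD₅/d.
P_X = Y_obs · Q(S₀ − S) = 0.2814 × 2031 = 571.4 kg VSS/d.

P_X ≈ 571 kg VSS/d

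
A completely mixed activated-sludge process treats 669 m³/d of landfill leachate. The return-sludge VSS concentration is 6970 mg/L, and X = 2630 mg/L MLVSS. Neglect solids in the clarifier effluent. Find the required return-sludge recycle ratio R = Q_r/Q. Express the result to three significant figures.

R ≈ 0.606

Mass balance around the secondary clarifier (neglecting effluent solids): R = X / (X_r − X) = 2630 / (6970 − 2630) = 0.6060.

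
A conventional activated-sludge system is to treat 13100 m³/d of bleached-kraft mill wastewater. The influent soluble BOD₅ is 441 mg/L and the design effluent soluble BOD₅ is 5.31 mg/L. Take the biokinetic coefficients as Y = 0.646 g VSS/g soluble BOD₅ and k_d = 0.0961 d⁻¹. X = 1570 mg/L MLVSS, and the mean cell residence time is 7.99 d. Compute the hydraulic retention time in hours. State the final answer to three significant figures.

Rearranging the biomass balance for a CMAS with decay, V = Y·Q·ΔS·θ_c / [X·(1+k_d θ_c)] = 0.646 × 13100 × (441 − 5.31) × 7.99 / [1570 × (1 + 0.0961 × 7.99)] = 2.95×10^7 / 2776 = 10614 m³.
τ = V/Q = 10614/13100 = 0.8102 d, or 19.45 h.

τ ≈ 19.4 h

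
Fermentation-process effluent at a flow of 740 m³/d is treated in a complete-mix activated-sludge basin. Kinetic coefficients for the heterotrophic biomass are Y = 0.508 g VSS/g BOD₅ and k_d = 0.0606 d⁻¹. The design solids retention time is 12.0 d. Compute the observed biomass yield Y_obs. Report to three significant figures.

The observed yield is Y_obs = Y/(1 + k_d·θ_c) = 0.508 / (1 + 0.0606 × 12.0) = 0.508 / 1.727 = 0.2941 g VSS per g BOD₅ removed.

Y_obs ≈ 0.294 g VSS/g BOD₅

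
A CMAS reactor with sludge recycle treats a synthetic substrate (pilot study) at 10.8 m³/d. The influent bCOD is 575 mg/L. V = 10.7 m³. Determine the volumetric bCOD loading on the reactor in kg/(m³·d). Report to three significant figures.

L_v ≈ 0.580 kg bCOD/(m³·d)

L_v = Q S₀ / V = 10.8 × 575 × 10⁻³ / 10.70 = 0.5804 kg/(m³·d).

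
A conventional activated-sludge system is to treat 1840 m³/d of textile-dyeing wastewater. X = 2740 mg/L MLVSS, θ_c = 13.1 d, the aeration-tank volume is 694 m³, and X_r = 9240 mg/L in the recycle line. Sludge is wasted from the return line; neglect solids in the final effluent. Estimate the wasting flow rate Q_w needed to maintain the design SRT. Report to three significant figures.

Q_w ≈ 15.7 m³/d

Wasting from the return line (neglecting effluent solids): Q_w = V·X / (θ_c·X_r) = 694.0 × 2740 / (13.1 × 9240) = 15.71 m³/d.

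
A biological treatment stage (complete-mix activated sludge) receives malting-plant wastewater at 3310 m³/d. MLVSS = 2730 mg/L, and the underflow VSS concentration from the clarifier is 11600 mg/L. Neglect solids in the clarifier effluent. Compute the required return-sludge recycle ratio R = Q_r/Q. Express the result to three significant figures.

Solids balance on the clarifier gives (1+R)X = R·X_r, so R = X/(X_r − X) = 2730 / (11600 − 2730) = 0.3078.

R ≈ 0.308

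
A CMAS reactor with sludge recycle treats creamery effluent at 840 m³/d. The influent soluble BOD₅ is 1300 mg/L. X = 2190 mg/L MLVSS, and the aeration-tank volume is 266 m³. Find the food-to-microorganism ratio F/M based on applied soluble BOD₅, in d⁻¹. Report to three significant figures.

Food-to-microorganism ratio F/M = Q S₀ / (V X) = 840 × 1300 / (266.0 × 2190) = 1.875 d⁻¹.

F/M ≈ 1.87 d⁻¹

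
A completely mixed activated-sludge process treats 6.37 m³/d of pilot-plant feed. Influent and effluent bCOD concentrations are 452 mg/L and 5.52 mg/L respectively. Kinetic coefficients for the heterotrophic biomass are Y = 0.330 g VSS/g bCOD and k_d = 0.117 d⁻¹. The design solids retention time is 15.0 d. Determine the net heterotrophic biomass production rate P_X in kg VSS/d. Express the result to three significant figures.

P_X ≈ 0.341 kg VSS/d

Observed yield with endogenous decay: Y_obs = Y / (1 + k_d·θ_c) = 0.330 / (1 + 0.117 × 15.0) = 0.330 / 2.755 = 0.1198 g VSS/g bCOD.
Q·(S₀ − S) = 6.37 × (452 − 5.52) × 10⁻³ = 2.844 kg/d removed.
So the net sludge growth is P_X = 0.1198 × 2.844 = 0.3407 kg VSS/d.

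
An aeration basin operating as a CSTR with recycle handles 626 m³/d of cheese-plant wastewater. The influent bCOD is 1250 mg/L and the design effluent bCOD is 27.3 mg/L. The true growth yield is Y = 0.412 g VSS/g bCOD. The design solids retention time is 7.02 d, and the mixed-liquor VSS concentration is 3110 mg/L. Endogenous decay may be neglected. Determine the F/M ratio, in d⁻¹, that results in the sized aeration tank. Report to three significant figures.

F/M ≈ 0.353 d⁻¹

With k_d = 0 the design equation reduces to V = Y Q (S₀−S) θ_c / X = 0.412 × 626 × (1250 − 27.3) × 7.02 / 3110 = 711.8 m³.
F/M = applied load / biomass = Q·S₀/(V·X) = 626 × 1250 / (711.8 × 3110) = 0.3535 d⁻¹.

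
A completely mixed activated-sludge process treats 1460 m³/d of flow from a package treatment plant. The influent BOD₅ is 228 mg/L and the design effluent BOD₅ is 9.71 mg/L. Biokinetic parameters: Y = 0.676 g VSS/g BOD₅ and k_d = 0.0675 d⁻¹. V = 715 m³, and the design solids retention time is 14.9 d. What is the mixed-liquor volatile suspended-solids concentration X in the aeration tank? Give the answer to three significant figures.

Solving the biomass balance for X: X = Y Q (S₀−S) θ_c / [V (1+k_d θ_c)] = 0.676 × 1460 × (228 − 9.71) × 14.9 / [715 × (1 + 0.0675 × 14.9)] = 2238 mg/L.

X ≈ 2240 mg/L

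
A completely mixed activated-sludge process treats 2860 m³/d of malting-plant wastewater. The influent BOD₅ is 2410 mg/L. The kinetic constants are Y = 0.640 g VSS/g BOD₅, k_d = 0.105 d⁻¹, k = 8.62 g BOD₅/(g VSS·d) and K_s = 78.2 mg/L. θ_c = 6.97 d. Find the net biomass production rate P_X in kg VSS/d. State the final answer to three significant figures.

P_X ≈ 2540 kg VSS/d

Effluent substrate depends only on kinetics and SRT: S = K_s(1 + k_d θ_c) / [θ_c(Yk − k_d) − 1] = 78.2 × (1 + 0.105 × 6.97) / [6.97 × (0.640 × 8.62 − 0.105) − 1] = 135.4 / 36.72 = 3.688 mg/L.
Y_obs = Y / (1 + k_d θ_c) = 0.640 / (1 + 0.105 × 6.97) = 0.640 / 1.732 = 0.3695.
Substrate removed = Q·(S₀ − S) = 2860 m³/d × (2410 − 3.69) g/m³ = 6.88×10^6 g/d = 6882 kg/d.
Biomass produced: P_X = Y_obs·Q·ΔS = 0.3695 × 6882 ≈ 2543 kg VSS/d.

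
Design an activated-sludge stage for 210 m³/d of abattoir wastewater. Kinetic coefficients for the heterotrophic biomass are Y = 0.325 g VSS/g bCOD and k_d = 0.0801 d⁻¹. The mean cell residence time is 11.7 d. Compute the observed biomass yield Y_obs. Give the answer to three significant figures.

Y_obs ≈ 0.168 g VSS/g bCOD

The observed yield is Y_obs = Y/(1 + k_d·θ_c) = 0.325 / (1 + 0.0801 × 11.7) = 0.325 / 1.937 = 0.1678 g VSS per g bCOD removed.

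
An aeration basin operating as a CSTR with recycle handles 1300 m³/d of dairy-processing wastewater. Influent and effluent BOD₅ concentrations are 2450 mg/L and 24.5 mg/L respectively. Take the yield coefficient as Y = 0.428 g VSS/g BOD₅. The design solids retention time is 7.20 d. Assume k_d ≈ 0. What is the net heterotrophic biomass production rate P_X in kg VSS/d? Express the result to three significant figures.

P_X ≈ 1350 kg VSS/d

No decay correction is needed, so Y_obs = Y = 0.428.
Substrate removed = Q·(S₀ − S) = 1300 m³/d × (2450 − 24.5) g/m³ = 3.15×10^6 g/d = 3153 kg/d.
P_X = Y_obs · Q(S₀ − S) = 0.4280 × 3153 = 1350 kg VSS/d.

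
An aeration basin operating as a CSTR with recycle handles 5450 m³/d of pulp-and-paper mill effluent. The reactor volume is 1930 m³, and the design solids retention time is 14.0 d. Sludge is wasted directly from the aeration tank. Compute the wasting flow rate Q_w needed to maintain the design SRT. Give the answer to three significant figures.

Wasting from the aeration tank: Q_w = V / θ_c = 1930 / 14.0 = 137.9 m³/d.

Q_w ≈ 138 m³/d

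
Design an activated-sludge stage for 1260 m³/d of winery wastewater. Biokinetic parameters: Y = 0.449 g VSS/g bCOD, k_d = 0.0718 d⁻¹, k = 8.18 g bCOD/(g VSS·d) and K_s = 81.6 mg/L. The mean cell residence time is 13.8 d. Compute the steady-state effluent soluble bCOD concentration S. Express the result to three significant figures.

S ≈ 3.34 mg/L

For a completely mixed reactor with recycle the Lawrence–McCarty relation gives S = K_s·(1 + k_d·θ_c) / [θ_c·(Y·k − k_d) − 1] = 81.6 × (1 + 0.0718 × 13.8) / [13.8 × (0.449 × 8.18 − 0.0718) − 1] = 162.5 / 48.69 = 3.336 mg/L.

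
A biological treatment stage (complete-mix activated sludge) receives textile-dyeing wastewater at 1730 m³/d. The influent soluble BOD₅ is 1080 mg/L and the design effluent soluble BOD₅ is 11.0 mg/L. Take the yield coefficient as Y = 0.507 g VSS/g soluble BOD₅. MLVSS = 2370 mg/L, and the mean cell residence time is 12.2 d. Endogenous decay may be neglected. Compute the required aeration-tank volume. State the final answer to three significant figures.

V ≈ 4830 m³

With k_d = 0 the design equation reduces to V = Y Q (S₀−S) θ_c / X = 0.507 × 1730 × (1080 − 11.0) × 12.2 / 2370 = 4827 m³.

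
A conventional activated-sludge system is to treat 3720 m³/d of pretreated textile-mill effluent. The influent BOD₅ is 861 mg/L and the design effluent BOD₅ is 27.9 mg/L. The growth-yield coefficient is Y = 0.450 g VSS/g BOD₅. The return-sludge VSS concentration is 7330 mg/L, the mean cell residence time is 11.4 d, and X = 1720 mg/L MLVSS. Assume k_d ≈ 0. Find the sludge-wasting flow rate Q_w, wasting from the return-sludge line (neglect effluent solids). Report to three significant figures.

Q_w ≈ 190 m³/d

With k_d = 0 the design equation reduces to V = Y Q (S₀−S) θ_c / X = 0.450 × 3720 × (861 − 27.9) × 11.4 / 1720 = 9243 m³.
Q_w = (V·X)/(θ_c X_r) = 9243 × 1720 / (11.4 × 7330) = 190.3 m³/d.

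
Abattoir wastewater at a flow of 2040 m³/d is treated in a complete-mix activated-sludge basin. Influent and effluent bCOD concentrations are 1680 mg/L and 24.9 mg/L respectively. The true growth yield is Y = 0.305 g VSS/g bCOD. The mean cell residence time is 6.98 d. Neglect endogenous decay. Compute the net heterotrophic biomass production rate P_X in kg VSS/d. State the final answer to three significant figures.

With endogenous decay neglected, the observed yield equals the true yield: Y_obs = Y = 0.305 g VSS/g bCOD.
ΔS = 1680 − 24.9 = 1655 mg/L, so the substrate removal rate is 2040 × 1655/1000 = 3376 kg bCOD/d.
Biomass produced: P_X = Y_obs·Q·ΔS = 0.3050 × 3376 ≈ 1030 kg VSS/d.

P_X ≈ 1030 kg VSS/d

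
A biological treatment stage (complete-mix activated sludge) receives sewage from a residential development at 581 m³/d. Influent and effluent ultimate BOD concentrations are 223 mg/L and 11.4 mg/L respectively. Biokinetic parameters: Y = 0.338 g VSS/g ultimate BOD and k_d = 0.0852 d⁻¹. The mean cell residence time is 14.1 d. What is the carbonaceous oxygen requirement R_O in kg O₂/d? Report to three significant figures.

R_O ≈ 96.1 kg O₂/d

Correct the yield for decay: Y_obs = Y/(1 + k_d θ_c) = 0.338 / (1 + 0.0852 × 14.1) = 0.338 / 2.201 = 0.1535.
Q·(S₀ − S) = 581 × (223 − 11.4) × 10⁻³ = 122.9 kg/d removed.
Net sludge production P_X = 0.1535 × 122.9 = 18.88 kg VSS/d.
R_O = Q·(S₀ − S) − 1.42·P_X = 122.9 − 1.42 × 18.88 = 96.13 kg O₂/d.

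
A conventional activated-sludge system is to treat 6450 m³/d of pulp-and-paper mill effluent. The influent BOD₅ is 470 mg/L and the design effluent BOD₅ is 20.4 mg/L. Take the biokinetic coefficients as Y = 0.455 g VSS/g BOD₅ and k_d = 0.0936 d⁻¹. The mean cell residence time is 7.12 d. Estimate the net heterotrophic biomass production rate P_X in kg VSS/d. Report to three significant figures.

P_X ≈ 792 kg VSS/d

Y_obs = Y / (1 + k_d θ_c) = 0.455 / (1 + 0.0936 × 7.12) = 0.455 / 1.666 = 0.2730.
ΔS = 470 − 20.4 = 449.6 mg/L, so the substrate removal rate is 6450 × 449.6/1000 = 2900 kg BOD₅/d.
Biomass produced: P_X = Y_obs·Q·ΔS = 0.2730 × 2900 ≈ 791.8 kg VSS/d.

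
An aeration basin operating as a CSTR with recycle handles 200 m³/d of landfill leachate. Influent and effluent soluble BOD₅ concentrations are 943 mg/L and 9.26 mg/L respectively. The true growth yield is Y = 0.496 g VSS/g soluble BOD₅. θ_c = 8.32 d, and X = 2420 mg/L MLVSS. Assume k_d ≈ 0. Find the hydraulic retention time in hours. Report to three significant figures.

Biomass mass balance (decay neglected): V·X = Y·Q·(S₀ − S)·θ_c, so V = 0.496 × 200 × (943 − 9.26) × 8.32 / 2420 = 318.5 m³.
HRT = V/Q = 318.5 m³ / 200 m³·d⁻¹ = 1.592 d × 24 = 38.21 h.

τ ≈ 38.2 h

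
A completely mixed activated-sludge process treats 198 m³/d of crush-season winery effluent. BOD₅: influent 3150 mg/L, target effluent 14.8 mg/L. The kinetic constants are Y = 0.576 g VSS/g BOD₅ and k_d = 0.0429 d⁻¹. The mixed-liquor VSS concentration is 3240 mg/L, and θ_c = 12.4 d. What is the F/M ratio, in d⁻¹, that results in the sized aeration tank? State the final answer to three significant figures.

F/M ≈ 0.216 d⁻¹

Rearranging the biomass balance for a CMAS with decay, V = Y·Q·ΔS·θ_c / [X·(1+k_d θ_c)] = 0.576 × 198 × (3150 − 14.8) × 12.4 / [3240 × (1 + 0.0429 × 12.4)] = 4.43×10^6 / 4964 = 893.3 m³.
F/M = applied load / biomass = Q·S₀/(V·X) = 198 × 3150 / (893.3 × 3240) = 0.2155 d⁻¹.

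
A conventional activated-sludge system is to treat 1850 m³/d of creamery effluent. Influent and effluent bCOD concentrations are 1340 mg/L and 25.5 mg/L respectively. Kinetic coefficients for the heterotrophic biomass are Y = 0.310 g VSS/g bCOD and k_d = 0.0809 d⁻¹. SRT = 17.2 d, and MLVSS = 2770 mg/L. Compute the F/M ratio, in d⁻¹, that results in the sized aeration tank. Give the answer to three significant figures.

F/M ≈ 0.457 d⁻¹

Rearranging the biomass balance for a CMAS with decay, V = Y·Q·ΔS·θ_c / [X·(1+k_d θ_c)] = 0.310 × 1850 × (1340 − 25.5) × 17.2 / [2770 × (1 + 0.0809 × 17.2)] = 1.3×10^7 / 6624 = 1957 m³.
F/M = Q·S₀ / (V·X) = 1850 × 1340 / (1957 × 2770) = 0.4572 g bCOD·(g VSS·d)⁻¹.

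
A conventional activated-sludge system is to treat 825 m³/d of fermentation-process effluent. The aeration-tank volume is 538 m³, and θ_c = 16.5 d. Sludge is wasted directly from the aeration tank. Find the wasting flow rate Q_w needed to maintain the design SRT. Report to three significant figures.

Q_w ≈ 32.6 m³/d

For wasting at MLVSS concentration, Q_w = V/θ_c = 538.0/16.5 = 32.61 m³/d.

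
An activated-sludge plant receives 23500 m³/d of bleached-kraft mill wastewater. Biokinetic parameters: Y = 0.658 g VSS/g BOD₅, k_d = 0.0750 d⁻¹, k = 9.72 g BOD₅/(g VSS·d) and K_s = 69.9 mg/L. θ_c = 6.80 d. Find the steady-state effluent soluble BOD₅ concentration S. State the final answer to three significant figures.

For a completely mixed reactor with recycle the Lawrence–McCarty relation gives S = K_s·(1 + k_d·θ_c) / [θ_c·(Y·k − k_d) − 1] = 69.9 × (1 + 0.0750 × 6.80) / [6.80 × (0.658 × 9.72 − 0.0750) − 1] = 105.5 / 41.98 = 2.514 mg/L.

S ≈ 2.51 mg/L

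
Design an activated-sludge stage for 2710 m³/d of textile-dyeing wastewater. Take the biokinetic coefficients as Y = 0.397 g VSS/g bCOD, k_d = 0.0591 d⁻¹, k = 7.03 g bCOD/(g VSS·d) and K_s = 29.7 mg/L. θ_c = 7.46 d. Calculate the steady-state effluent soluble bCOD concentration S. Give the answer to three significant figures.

For a completely mixed reactor with recycle the Lawrence–McCarty relation gives S = K_s·(1 + k_d·θ_c) / [θ_c·(Y·k − k_d) − 1] = 29.7 × (1 + 0.0591 × 7.46) / [7.46 × (0.397 × 7.03 − 0.0591) − 1] = 42.79 / 19.38 = 2.208 mg/L.

S ≈ 2.21 mg/L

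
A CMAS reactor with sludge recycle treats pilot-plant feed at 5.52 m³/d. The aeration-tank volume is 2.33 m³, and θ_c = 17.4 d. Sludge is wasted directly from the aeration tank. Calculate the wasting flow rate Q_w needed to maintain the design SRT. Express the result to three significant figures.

Q_w ≈ 0.134 m³/d

With mixed-liquor wasting, θ_c = V/Q_w, so Q_w = V/θ_c = 2.330/17.4 = 0.1339 m³/d.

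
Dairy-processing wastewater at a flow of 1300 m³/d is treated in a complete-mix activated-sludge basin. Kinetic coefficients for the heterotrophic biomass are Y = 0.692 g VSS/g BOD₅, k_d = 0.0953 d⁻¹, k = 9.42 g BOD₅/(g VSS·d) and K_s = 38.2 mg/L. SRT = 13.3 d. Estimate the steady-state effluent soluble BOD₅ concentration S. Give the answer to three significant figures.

S ≈ 1.03 mg/L

Effluent substrate depends only on kinetics and SRT: S = K_s(1 + k_d θ_c) / [θ_c(Yk − k_d) − 1] = 38.2 × (1 + 0.0953 × 13.3) / [13.3 × (0.692 × 9.42 − 0.0953) − 1] = 86.62 / 84.43 = 1.026 mg/L.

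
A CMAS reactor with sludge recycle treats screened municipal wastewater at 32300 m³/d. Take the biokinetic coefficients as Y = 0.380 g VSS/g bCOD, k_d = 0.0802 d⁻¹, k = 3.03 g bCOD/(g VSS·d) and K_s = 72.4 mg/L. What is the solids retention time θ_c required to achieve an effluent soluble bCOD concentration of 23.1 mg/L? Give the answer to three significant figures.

At the target effluent, Y k S/(K_s+S) = 0.380×3.03×23.1/95.50 = 0.2785 d⁻¹.
1/θ_c = 0.2785 − 0.0802 = 0.1983 d⁻¹, so θ_c = 5.043 d.

θ_c ≈ 5.04 d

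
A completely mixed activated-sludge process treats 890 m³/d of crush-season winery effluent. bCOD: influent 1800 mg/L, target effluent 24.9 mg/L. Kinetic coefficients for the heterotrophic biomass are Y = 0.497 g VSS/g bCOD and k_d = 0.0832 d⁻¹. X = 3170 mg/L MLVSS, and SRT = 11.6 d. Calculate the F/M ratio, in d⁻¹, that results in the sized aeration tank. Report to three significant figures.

F/M ≈ 0.346 d⁻¹

Rearranging the biomass balance for a CMAS with decay, V = Y·Q·ΔS·θ_c / [X·(1+k_d θ_c)] = 0.497 × 890 × (1800 − 24.9) × 11.6 / [3170 × (1 + 0.0832 × 11.6)] = 9.11×10^6 / 6229 = 1462 m³.
F/M = Q·S₀ / (V·X) = 890 × 1800 / (1462 × 3170) = 0.3456 g bCOD·(g VSS·d)⁻¹.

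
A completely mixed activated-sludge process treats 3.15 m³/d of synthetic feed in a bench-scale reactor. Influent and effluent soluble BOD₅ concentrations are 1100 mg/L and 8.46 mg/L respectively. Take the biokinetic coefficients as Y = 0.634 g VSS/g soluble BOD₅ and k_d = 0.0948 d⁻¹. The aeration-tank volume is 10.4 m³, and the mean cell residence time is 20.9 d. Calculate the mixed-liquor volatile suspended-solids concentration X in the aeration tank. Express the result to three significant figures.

X = Y·Q·ΔS·θ_c / [V·(1 + k_d θ_c)] = 0.634 × 3.15 × (1100 − 8.46) × 20.9 / [10.4 × (1 + 0.0948 × 20.9)] = 1469 mg/L.

X ≈ 1470 mg/L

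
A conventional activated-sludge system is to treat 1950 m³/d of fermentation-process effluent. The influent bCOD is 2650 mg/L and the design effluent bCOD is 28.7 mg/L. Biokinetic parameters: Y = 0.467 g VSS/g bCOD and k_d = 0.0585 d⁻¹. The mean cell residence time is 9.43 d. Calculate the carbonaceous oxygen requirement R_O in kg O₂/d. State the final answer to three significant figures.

The observed yield is Y_obs = Y/(1 + k_d·θ_c) = 0.467 / (1 + 0.0585 × 9.43) = 0.467 / 1.552 = 0.3010 g VSS per g bCOD removed.
Q·(S₀ − S) = 1950 × (2650 − 28.7) × 10⁻³ = 5112 kg/d removed.
Biomass synthesised: P_X = Y_obs × 5112 = 1538 kg VSS/d.
R_O = Q·(S₀ − S) − 1.42·P_X = 5112 − 1.42 × 1538 = 2927 kg O₂/d.

R_O ≈ 2930 kg O₂/d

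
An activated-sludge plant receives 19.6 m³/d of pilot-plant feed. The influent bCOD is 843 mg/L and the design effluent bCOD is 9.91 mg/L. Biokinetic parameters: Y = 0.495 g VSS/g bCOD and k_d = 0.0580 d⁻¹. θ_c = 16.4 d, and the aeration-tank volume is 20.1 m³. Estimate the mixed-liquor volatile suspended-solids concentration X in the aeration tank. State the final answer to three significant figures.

X ≈ 3380 mg/L

X = Y·Q·ΔS·θ_c / [V·(1 + k_d θ_c)] = 0.495 × 19.6 × (843 − 9.91) × 16.4 / [20.1 × (1 + 0.0580 × 16.4)] = 3380 mg/L.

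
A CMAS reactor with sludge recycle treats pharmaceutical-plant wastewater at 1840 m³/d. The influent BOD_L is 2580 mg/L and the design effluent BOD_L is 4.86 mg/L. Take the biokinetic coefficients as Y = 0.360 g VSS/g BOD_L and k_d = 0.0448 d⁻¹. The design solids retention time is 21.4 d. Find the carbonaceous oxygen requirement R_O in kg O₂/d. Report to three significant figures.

R_O ≈ 3500 kg O₂/d

The observed yield is Y_obs = Y/(1 + k_d·θ_c) = 0.360 / (1 + 0.0448 × 21.4) = 0.360 / 1.959 = 0.1838 g VSS per g BOD_L removed.
Mass of BOD_L removed per day: Q(S₀ − S) = 1840 × 2575 g/m³ = 4738 kg/d.
Biomass synthesised: P_X = Y_obs × 4738 = 870.9 kg VSS/d.
Carbonaceous O₂ demand = substrate oxidised − cell-mass equivalent = 4738 − 1.42 × 870.9 = 3502 kg O₂/d.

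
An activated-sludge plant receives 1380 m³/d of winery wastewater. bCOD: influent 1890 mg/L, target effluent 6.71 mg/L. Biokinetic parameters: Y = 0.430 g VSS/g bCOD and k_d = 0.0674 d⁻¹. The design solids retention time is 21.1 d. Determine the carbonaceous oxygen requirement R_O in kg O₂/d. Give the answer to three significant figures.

The observed yield is Y_obs = Y/(1 + k_d·θ_c) = 0.430 / (1 + 0.0674 × 21.1) = 0.430 / 2.422 = 0.1775 g VSS per g bCOD removed.
Substrate removed = Q·(S₀ − S) = 1380 m³/d × (1890 − 6.71) g/m³ = 2.6×10^6 g/d = 2599 kg/d.
Net sludge production P_X = 0.1775 × 2599 = 461.4 kg VSS/d.
R_O = Q·ΔS − 1.42 P_X = 2599 − 655.2 = 1944 kg O₂/d.

R_O ≈ 1940 kg O₂/d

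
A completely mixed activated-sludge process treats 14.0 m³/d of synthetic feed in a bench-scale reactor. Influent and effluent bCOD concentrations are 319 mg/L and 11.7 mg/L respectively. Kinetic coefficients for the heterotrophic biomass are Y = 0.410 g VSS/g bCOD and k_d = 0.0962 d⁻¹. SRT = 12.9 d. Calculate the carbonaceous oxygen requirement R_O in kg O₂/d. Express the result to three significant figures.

The observed yield is Y_obs = Y/(1 + k_d·θ_c) = 0.410 / (1 + 0.0962 × 12.9) = 0.410 / 2.241 = 0.1830 g VSS per g bCOD removed.
Substrate removed = Q·(S₀ − S) = 14.0 m³/d × (319 − 11.7) g/m³ = 4.3×10^3 g/d = 4.302 kg/d.
P_X = Y_obs·Q·(S₀ − S) = 0.1830 × 4.302 = 0.7871 kg VSS/d.
Carbonaceous O₂ demand = substrate oxidised − cell-mass equivalent = 4.302 − 1.42 × 0.7871 = 3.185 kg O₂/d.

R_O ≈ 3.18 kg O₂/d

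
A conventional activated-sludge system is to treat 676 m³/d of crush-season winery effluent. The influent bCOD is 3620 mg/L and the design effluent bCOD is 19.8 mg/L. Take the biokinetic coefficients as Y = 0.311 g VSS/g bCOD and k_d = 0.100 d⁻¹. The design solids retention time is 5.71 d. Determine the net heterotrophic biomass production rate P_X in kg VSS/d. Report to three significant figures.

P_X ≈ 482 kg VSS/d

Observed yield with endogenous decay: Y_obs = Y / (1 + k_d·θ_c) = 0.311 / (1 + 0.100 × 5.71) = 0.311 / 1.571 = 0.1980 g VSS/g bCOD.
Mass of bCOD removed per day: Q(S₀ − S) = 676 × 3600 g/m³ = 2434 kg/d.
So the net sludge growth is P_X = 0.1980 × 2434 = 481.8 kg VSS/d.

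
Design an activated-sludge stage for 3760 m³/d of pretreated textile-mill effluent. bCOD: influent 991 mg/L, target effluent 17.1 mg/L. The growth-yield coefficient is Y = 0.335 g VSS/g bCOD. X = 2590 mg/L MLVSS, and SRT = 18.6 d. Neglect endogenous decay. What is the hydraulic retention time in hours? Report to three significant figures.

With k_d = 0 the design equation reduces to V = Y Q (S₀−S) θ_c / X = 0.335 × 3760 × (991 − 17.1) × 18.6 / 2590 = 8810 m³.
Hydraulic retention time τ = V/Q = 8810 / 3760 = 2.343 d = 56.23 h.

τ ≈ 56.2 h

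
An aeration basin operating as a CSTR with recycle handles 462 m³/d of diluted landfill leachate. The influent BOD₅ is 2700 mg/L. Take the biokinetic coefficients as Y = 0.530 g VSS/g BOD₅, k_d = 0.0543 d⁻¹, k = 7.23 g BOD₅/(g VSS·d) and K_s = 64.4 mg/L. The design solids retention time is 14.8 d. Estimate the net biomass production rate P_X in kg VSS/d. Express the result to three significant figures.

From the Monod/SRT balance for a CMAS, S = K_s·(1+k_d θ_c)/[θ_c·(Y k − k_d) − 1] = 64.4 × (1 + 0.0543 × 14.8) / [14.8 × (0.530 × 7.23 − 0.0543) − 1] = 116.2 / 54.91 = 2.115 mg/L.
Correct the yield for decay: Y_obs = Y/(1 + k_d θ_c) = 0.530 / (1 + 0.0543 × 14.8) = 0.530 / 1.804 = 0.2939.
Mass of BOD₅ removed per day: Q(S₀ − S) = 462 × 2698 g/m³ = 1246 kg/d.
Biomass produced: P_X = Y_obs·Q·ΔS = 0.2939 × 1246 ≈ 366.3 kg VSS/d.

P_X ≈ 366 kg VSS/d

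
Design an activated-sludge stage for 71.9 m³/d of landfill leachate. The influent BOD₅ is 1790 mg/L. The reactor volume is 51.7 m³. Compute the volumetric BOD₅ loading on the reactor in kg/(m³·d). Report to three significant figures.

Applied BOD₅ load per unit volume = Q·S₀/V = (71.9 × 1790/1000)/51.70 = 2.489 kg BOD₅·m⁻³·d⁻¹.

L_v ≈ 2.49 kg BOD₅/(m³·d)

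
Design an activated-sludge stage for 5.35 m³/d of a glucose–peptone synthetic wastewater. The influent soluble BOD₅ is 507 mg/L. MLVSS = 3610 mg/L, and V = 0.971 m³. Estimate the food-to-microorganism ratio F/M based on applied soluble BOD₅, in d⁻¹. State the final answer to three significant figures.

F/M = applied load / biomass = Q·S₀/(V·X) = 5.35 × 507 / (0.9710 × 3610) = 0.7738 d⁻¹.

F/M ≈ 0.774 d⁻¹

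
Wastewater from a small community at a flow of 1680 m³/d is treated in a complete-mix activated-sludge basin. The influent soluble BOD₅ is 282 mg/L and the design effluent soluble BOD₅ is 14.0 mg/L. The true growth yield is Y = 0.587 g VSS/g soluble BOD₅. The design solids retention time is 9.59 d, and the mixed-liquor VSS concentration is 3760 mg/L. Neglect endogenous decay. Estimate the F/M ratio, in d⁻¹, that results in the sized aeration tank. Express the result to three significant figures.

F/M ≈ 0.187 d⁻¹

Biomass mass balance (decay neglected): V·X = Y·Q·(S₀ − S)·θ_c, so V = 0.587 × 1680 × (282 − 14.0) × 9.59 / 3760 = 674.1 m³.
F/M = applied load / biomass = Q·S₀/(V·X) = 1680 × 282 / (674.1 × 3760) = 0.1869 d⁻¹.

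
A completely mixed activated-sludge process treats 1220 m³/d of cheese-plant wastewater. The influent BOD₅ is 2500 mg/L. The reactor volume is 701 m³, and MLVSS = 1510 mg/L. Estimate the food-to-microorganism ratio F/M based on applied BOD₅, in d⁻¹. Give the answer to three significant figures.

F/M = applied load / biomass = Q·S₀/(V·X) = 1220 × 2500 / (701.0 × 1510) = 2.881 d⁻¹.

F/M ≈ 2.88 d⁻¹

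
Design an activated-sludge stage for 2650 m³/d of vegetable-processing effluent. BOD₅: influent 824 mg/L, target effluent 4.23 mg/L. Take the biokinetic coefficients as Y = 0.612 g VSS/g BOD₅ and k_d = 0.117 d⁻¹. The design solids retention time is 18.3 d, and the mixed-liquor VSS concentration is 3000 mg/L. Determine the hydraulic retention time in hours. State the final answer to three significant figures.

τ ≈ 23.4 h

Rearranging the biomass balance for a CMAS with decay, V = Y·Q·ΔS·θ_c / [X·(1+k_d θ_c)] = 0.612 × 2650 × (824 − 4.23) × 18.3 / [3000 × (1 + 0.117 × 18.3)] = 2.43×10^7 / 9423 = 2582 m³.
Hydraulic retention time τ = V/Q = 2582 / 2650 = 0.9743 d = 23.38 h.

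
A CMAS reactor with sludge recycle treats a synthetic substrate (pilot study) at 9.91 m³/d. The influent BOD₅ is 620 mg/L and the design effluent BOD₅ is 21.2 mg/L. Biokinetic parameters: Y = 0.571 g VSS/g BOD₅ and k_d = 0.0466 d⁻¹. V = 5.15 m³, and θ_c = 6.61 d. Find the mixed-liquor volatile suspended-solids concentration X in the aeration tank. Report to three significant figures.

X ≈ 3320 mg/L

Solving the biomass balance for X: X = Y Q (S₀−S) θ_c / [V (1+k_d θ_c)] = 0.571 × 9.91 × (620 − 21.2) × 6.61 / [5.15 × (1 + 0.0466 × 6.61)] = 3325 mg/L.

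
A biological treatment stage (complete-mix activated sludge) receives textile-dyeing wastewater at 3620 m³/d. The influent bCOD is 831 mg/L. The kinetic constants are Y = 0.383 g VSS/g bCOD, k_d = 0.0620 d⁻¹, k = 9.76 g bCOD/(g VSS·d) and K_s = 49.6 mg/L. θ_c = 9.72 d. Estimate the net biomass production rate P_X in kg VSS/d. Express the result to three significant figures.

From the Monod/SRT balance for a CMAS, S = K_s·(1+k_d θ_c)/[θ_c·(Y k − k_d) − 1] = 49.6 × (1 + 0.0620 × 9.72) / [9.72 × (0.383 × 9.76 − 0.0620) − 1] = 79.49 / 34.73 = 2.289 mg/L.
Correct the yield for decay: Y_obs = Y/(1 + k_d θ_c) = 0.383 / (1 + 0.0620 × 9.72) = 0.383 / 1.603 = 0.2390.
Substrate removed = Q·(S₀ − S) = 3620 m³/d × (831 − 2.29) g/m³ = 3×10^6 g/d = 3000 kg/d.
So the net sludge growth is P_X = 0.2390 × 3000 = 716.9 kg VSS/d.

P_X ≈ 717 kg VSS/d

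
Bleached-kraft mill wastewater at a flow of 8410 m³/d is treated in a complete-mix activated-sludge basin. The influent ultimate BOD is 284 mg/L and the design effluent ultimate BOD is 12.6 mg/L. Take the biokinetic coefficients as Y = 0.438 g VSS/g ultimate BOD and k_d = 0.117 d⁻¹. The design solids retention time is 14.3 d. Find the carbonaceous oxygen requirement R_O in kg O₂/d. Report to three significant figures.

Correct the yield for decay: Y_obs = Y/(1 + k_d θ_c) = 0.438 / (1 + 0.117 × 14.3) = 0.438 / 2.673 = 0.1639.
Q·(S₀ − S) = 8410 × (284 − 12.6) × 10⁻³ = 2282 kg/d removed.
Net sludge production P_X = 0.1639 × 2282 = 374.0 kg VSS/d.
Carbonaceous O₂ demand = substrate oxidised − cell-mass equivalent = 2282 − 1.42 × 374.0 = 1751 kg O₂/d.

R_O ≈ 1750 kg O₂/d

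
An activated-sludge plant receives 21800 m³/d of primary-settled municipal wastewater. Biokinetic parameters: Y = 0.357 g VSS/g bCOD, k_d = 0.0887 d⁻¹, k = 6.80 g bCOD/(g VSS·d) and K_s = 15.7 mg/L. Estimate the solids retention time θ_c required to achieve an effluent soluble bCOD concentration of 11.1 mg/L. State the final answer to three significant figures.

From 1/θ_c = Y·k·S/(K_s + S) − k_d: Y·k·S/(K_s+S) = 0.357 × 6.80 × 11.1 / (15.7 + 11.1) = 1.005 d⁻¹.
1/θ_c = 1.005 − 0.0887 = 0.9168 d⁻¹, so θ_c = 1.091 d.

θ_c ≈ 1.09 d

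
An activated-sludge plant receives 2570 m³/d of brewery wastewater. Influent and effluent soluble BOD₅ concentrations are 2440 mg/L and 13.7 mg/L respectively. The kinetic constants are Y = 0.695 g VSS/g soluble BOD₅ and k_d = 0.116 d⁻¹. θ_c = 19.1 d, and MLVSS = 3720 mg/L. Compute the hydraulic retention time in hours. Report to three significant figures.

τ ≈ 64.6 h

Rearranging the biomass balance for a CMAS with decay, V = Y·Q·ΔS·θ_c / [X·(1+k_d θ_c)] = 0.695 × 2570 × (2440 − 13.7) × 19.1 / [3720 × (1 + 0.116 × 19.1)] = 8.28×10^7 / 11962 = 6920 m³.
Hydraulic retention time τ = V/Q = 6920 / 2570 = 2.693 d = 64.62 h.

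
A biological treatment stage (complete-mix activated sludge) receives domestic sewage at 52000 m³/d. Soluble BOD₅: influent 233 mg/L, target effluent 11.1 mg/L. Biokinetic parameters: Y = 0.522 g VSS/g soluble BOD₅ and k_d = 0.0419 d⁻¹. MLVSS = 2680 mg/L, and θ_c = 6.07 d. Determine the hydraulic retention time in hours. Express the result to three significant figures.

Rearranging the biomass balance for a CMAS with decay, V = Y·Q·ΔS·θ_c / [X·(1+k_d θ_c)] = 0.522 × 52000 × (233 − 11.1) × 6.07 / [2680 × (1 + 0.0419 × 6.07)] = 3.66×10^7 / 3362 = 10876 m³.
Hydraulic retention time τ = V/Q = 10876 / 52000 = 0.2092 d = 5.020 h.

τ ≈ 5.02 h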